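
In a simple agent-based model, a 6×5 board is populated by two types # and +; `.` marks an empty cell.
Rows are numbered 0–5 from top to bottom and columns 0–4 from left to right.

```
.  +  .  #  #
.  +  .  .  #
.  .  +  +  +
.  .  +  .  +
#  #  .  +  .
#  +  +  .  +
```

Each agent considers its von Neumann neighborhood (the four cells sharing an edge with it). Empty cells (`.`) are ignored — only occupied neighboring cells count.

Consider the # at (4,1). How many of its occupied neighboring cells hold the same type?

Occupied neighbors of (4,1): (5,1)=+, (4,0)=#.
Same type (#): 1 of 2.

1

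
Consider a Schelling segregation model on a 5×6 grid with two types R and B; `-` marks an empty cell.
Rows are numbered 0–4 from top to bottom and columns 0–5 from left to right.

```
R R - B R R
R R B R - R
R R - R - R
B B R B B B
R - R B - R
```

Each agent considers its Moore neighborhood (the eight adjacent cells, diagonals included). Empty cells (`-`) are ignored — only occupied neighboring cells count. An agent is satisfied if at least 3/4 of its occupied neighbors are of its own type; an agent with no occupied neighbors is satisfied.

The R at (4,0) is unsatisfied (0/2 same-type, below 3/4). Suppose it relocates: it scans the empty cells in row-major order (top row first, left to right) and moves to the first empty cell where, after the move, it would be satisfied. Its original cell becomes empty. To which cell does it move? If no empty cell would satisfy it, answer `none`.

Vacating (4,0). Empty cells in order:
  (0,2): 3/5 same-type → still unsatisfied.
  (1,4): 6/7 same-type → satisfied — stop here.

(1,4)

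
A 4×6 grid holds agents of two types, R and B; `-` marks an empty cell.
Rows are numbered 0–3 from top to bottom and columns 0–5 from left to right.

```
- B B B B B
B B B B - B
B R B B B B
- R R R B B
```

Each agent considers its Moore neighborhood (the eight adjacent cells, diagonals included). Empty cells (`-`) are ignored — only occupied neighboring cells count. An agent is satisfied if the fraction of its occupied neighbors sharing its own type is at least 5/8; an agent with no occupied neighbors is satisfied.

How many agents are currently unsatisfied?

Row 0: (0,1)B 4/4 ✓ · (0,2)B 5/5 ✓ · (0,3)B 4/4 ✓ · (0,4)B 4/4 ✓ · (0,5)B 2/2 ✓
Row 1: (1,0)B 3/4 ✓ · (1,1)B 6/7 ✓ · (1,2)B 7/8 ✓ · (1,3)B 7/7 ✓ · (1,5)B 4/4 ✓
Row 2: (2,0)B 2/4 ✗ · (2,1)R 2/7 ✗ · (2,2)B 4/8 ✗ · (2,3)B 5/7 ✓ · (2,4)B 6/7 ✓ · (2,5)B 4/4 ✓
Row 3: (3,1)R 2/4 ✗ · (3,2)R 3/5 ✗ · (3,3)R 1/5 ✗ · (3,4)B 4/5 ✓ · (3,5)B 3/3 ✓
Unsatisfied: (2,0), (2,1), (2,2), (3,1), (3,2), (3,3) — 6 in total.

6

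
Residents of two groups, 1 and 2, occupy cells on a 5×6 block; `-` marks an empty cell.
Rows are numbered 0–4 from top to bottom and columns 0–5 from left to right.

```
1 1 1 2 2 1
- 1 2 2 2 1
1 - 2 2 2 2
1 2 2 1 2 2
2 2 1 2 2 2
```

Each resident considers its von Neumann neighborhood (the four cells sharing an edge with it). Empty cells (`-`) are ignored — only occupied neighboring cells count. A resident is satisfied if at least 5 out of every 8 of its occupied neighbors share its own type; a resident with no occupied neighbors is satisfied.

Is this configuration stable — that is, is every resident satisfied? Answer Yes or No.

No

Row 0: (0,0)1 1/1 ok · (0,1)1 3/3 ok · (0,2)1 1/3 unhappy · (0,3)2 2/3 ok · (0,4)2 2/3 ok · (0,5)1 1/2 unhappy
Row 1: (1,1)1 1/2 unhappy · (1,2)2 2/4 unhappy · (1,3)2 4/4 ok · (1,4)2 3/4 ok · (1,5)1 1/3 unhappy
Row 2: (2,0)1 1/1 ok · (2,2)2 3/3 ok · (2,3)2 3/4 ok · (2,4)2 4/4 ok · (2,5)2 2/3 ok
Row 3: (3,0)1 1/3 unhappy · (3,1)2 2/3 ok · (3,2)2 2/4 unhappy · (3,3)1 0/4 unhappy · (3,4)2 3/4 ok · (3,5)2 3/3 ok
Row 4: (4,0)2 1/2 unhappy · (4,1)2 2/3 ok · (4,2)1 0/3 unhappy · (4,3)2 1/3 unhappy · (4,4)2 3/3 ok · (4,5)2 2/2 ok
For instance (0,2) has only 1/3 same-type neighbors, below 5/8.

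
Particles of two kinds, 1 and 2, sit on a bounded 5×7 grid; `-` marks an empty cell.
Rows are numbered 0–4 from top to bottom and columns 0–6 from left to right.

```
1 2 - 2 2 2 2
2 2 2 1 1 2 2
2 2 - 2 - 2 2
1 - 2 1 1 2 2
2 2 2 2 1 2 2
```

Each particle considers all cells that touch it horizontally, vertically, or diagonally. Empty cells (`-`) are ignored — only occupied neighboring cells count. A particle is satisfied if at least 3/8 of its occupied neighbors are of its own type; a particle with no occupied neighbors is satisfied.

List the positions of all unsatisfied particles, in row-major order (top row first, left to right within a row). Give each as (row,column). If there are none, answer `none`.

(0,0), (1,3), (1,4), (2,3), (3,0), (3,3), (3,4)

(0,0)1 0/3 not
(0,1)2 3/4 satisfied
(0,3)2 2/4 satisfied
(0,4)2 3/5 satisfied
(0,5)2 4/5 satisfied
(0,6)2 3/3 satisfied
(1,0)2 4/5 satisfied
(1,1)2 5/6 satisfied
(1,2)2 5/6 satisfied
(1,3)1 1/5 not
(1,4)1 1/7 not
(1,5)2 6/7 satisfied
(1,6)2 5/5 satisfied
(2,0)2 3/4 satisfied
(2,1)2 5/6 satisfied
(2,3)2 2/6 not
(2,5)2 5/7 satisfied
(2,6)2 5/5 satisfied
(3,0)1 0/4 not
(3,2)2 5/6 satisfied
(3,3)1 2/6 not
(3,4)1 2/7 not
(3,5)2 5/7 satisfied
(3,6)2 5/5 satisfied
(4,0)2 1/2 satisfied
(4,1)2 3/4 satisfied
(4,2)2 3/4 satisfied
(4,3)2 2/5 satisfied
(4,4)1 2/5 satisfied
(4,5)2 3/5 satisfied
(4,6)2 3/3 satisfied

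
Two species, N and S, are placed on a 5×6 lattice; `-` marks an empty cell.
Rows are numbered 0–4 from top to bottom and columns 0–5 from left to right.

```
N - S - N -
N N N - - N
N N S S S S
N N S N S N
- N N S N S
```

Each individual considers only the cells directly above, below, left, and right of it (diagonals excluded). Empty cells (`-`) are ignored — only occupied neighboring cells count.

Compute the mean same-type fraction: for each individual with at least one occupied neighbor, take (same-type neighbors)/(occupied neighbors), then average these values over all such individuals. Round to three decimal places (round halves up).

(0,0)N 1/1
(0,2)S 0/1
(0,4)N — no occupied neighbors
(1,0)N 3/3
(1,1)N 3/3
(1,2)N 1/3
(1,5)N 0/1
(2,0)N 3/3
(2,1)N 3/4
(2,2)S 2/4
(2,3)S 2/3
(2,4)S 3/3
(2,5)S 1/3
(3,0)N 2/2
(3,1)N 3/4
(3,2)S 1/4
(3,3)N 0/4
(3,4)S 1/4
(3,5)N 0/3
(4,1)N 2/2
(4,2)N 1/3
(4,3)S 0/3
(4,4)N 0/3
(4,5)S 0/2
Sum over 23 individuals: 1/1 + 0/1 + 3/3 + 3/3 + 1/3 + 0/1 + 3/3 + 3/4 + 2/4 + 2/3 + 3/3 + 1/3 + 2/2 + 3/4 + 1/4 + 0/4 + 1/4 + 0/3 + 2/2 + 1/3 + 0/3 + 0/3 + 0/2 = 67/6; mean = 67/6 ÷ 23 = 67/138 = 0.485507… → 0.486.

0.486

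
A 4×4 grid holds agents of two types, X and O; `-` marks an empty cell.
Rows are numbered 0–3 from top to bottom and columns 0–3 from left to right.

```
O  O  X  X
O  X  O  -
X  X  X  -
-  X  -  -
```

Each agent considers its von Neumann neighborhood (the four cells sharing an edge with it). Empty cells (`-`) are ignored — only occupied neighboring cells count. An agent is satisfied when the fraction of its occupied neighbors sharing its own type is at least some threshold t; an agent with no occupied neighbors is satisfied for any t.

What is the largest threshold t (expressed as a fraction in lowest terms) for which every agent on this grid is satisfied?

Row 0: (0,0)O 2/2 · (0,1)O 1/3 · (0,2)X 1/3 · (0,3)X 1/1
Row 1: (1,0)O 1/3 · (1,1)X 1/4 · (1,2)O 0/3
Row 2: (2,0)X 1/2 · (2,1)X 4/4 · (2,2)X 1/2
Row 3: (3,1)X 1/1
The smallest same-type fraction is 0/3 at (1,2), which reduces to 0/1. Any threshold above that leaves this agent unsatisfied.

0/1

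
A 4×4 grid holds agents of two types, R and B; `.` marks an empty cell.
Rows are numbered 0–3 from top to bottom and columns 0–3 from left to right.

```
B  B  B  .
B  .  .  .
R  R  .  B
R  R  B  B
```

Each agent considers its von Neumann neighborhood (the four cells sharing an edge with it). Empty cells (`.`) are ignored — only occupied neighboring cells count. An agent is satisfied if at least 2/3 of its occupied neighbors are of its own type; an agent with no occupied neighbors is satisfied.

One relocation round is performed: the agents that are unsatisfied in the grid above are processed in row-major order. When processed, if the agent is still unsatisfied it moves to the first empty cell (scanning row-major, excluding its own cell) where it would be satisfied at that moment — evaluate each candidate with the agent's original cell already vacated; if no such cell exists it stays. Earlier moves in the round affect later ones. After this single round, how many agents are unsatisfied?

Initially unsatisfied (in order): (1,0), (3,2).
  (1,0) → (0,3).
  (3,2) → (1,2).
Resulting grid:
B B B B
. . B .
R R . B
R R . B
All satisfied now.

0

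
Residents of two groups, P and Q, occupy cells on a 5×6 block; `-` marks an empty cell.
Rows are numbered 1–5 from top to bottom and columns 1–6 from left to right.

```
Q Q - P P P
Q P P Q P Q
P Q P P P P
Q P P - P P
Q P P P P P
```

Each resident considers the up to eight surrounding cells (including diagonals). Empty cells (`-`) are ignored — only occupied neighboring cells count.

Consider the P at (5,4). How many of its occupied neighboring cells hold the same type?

4

Occupied neighbors of (5,4): (4,3)=P, (4,5)=P, (5,3)=P, (5,5)=P.
Same type (P): 4 of 4.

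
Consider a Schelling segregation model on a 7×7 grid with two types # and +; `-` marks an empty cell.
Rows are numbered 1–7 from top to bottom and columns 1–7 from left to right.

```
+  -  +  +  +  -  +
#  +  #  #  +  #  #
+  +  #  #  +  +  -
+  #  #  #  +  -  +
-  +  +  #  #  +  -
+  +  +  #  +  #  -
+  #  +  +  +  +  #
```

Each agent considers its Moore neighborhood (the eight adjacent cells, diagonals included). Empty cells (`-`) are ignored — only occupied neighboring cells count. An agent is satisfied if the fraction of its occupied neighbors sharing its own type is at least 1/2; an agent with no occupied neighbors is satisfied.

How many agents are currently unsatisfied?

(1,1)+ 1/2 ok
(1,3)+ 2/4 ok
(1,4)+ 3/5 ok
(1,5)+ 2/4 ok
(1,7)+ 0/2 unhappy
(2,1)# 0/4 unhappy
(2,2)+ 4/7 ok
(2,3)# 3/7 unhappy
(2,4)# 3/8 unhappy
(2,5)+ 4/7 ok
(2,6)# 1/6 unhappy
(2,7)# 1/3 unhappy
(3,1)+ 3/5 ok
(3,2)+ 3/8 unhappy
(3,3)# 6/8 ok
(3,4)# 5/8 ok
(3,5)+ 3/7 unhappy
(3,6)+ 4/6 ok
(4,1)+ 3/4 ok
(4,2)# 2/7 unhappy
(4,3)# 5/8 ok
(4,4)# 5/8 ok
(4,5)+ 3/7 unhappy
(4,7)+ 2/2 ok
(5,2)+ 5/7 ok
(5,3)+ 3/8 unhappy
(5,4)# 4/8 ok
(5,5)# 4/7 ok
(5,6)+ 3/5 ok
(6,1)+ 3/4 ok
(6,2)+ 6/7 ok
(6,3)+ 5/8 ok
(6,4)# 2/8 unhappy
(6,5)+ 4/8 ok
(6,6)# 2/6 unhappy
(7,1)+ 2/3 ok
(7,2)# 0/5 unhappy
(7,3)+ 3/5 ok
(7,4)+ 4/5 ok
(7,5)+ 3/5 ok
(7,6)+ 2/4 ok
(7,7)# 1/2 ok
Unsatisfied: (1,7), (2,1), (2,3), (2,4), (2,6), (2,7), (3,2), (3,5), (4,2), (4,5), (5,3), (6,4), (6,6), (7,2) — 14 in total.

14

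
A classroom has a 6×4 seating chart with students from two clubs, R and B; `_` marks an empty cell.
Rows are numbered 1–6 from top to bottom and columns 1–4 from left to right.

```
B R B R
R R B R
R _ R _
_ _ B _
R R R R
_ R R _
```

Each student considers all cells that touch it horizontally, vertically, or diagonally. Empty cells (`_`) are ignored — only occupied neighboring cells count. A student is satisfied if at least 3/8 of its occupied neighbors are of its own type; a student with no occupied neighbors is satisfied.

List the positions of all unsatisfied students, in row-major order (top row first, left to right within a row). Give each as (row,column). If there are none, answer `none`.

(1,1), (1,3), (1,4), (2,3), (4,3)

Row 1: (1,1)B 0/3 not · (1,2)R 2/5 satisfied · (1,3)B 1/5 not · (1,4)R 1/3 not
Row 2: (2,1)R 3/4 satisfied · (2,2)R 4/7 satisfied · (2,3)B 1/6 not · (2,4)R 2/4 satisfied
Row 3: (3,1)R 2/2 satisfied · (3,3)R 2/4 satisfied
Row 4: (4,3)B 0/4 not
Row 5: (5,1)R 2/2 satisfied · (5,2)R 4/5 satisfied · (5,3)R 4/5 satisfied · (5,4)R 2/3 satisfied
Row 6: (6,2)R 4/4 satisfied · (6,3)R 4/4 satisfied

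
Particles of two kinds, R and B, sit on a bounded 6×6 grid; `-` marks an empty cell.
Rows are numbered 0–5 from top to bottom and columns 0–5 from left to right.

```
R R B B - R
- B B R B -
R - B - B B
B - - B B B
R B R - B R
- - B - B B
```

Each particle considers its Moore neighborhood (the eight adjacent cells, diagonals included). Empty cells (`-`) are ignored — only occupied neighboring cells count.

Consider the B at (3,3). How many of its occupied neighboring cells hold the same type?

Occupied neighbors of (3,3): (2,2)=B, (2,4)=B, (3,4)=B, (4,2)=R, (4,4)=B.
Same type (B): 4 of 5.

4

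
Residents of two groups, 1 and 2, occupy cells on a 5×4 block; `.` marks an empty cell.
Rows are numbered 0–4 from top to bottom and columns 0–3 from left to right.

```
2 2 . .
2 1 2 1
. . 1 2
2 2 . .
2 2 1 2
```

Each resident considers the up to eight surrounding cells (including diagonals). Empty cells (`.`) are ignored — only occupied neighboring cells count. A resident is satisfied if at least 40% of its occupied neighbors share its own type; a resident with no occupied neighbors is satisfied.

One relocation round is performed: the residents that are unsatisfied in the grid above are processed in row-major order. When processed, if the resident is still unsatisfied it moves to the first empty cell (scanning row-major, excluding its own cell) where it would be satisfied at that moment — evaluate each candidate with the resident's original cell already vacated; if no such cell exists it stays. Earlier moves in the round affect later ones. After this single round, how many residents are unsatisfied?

2

Initially unsatisfied (in order): (1,1), (1,3), (2,3), (4,2), (4,3).
  (1,1) → (0,3).
  (1,3): now satisfied by earlier moves; stays.
  (2,3) → (0,2).
  (4,2) → (2,3).
  (4,3): now satisfied by earlier moves; stays.
Resulting grid:
2 2 2 1
2 . 2 1
. . 1 1
2 2 . .
2 2 . 2
Unsatisfied now: (0,3), (1,2).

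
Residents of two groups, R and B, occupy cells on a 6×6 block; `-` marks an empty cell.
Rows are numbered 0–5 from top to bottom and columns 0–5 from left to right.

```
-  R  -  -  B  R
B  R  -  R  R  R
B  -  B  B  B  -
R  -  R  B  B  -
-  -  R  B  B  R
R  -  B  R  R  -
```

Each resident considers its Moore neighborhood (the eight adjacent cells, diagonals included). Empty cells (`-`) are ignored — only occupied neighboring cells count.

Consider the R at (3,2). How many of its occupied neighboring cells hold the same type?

Occupied neighbors of (3,2): (2,2)=B, (2,3)=B, (3,3)=B, (4,2)=R, (4,3)=B.
Same type (R): 1 of 5.

1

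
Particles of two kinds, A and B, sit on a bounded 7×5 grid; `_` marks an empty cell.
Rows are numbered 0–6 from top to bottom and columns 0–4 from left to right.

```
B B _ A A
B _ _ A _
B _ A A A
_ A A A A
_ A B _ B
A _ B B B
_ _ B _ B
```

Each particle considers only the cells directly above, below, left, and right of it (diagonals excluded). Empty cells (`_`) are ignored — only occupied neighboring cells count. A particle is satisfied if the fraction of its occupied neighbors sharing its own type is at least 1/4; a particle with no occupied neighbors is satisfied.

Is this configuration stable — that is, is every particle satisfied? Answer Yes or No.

Yes

(0,0)B 2/2 ok
(0,1)B 1/1 ok
(0,3)A 2/2 ok
(0,4)A 1/1 ok
(1,0)B 2/2 ok
(1,3)A 2/2 ok
(2,0)B 1/1 ok
(2,2)A 2/2 ok
(2,3)A 4/4 ok
(2,4)A 2/2 ok
(3,1)A 2/2 ok
(3,2)A 3/4 ok
(3,3)A 3/3 ok
(3,4)A 2/3 ok
(4,1)A 1/2 ok
(4,2)B 1/3 ok
(4,4)B 1/2 ok
(5,0)A 0/0 ok
(5,2)B 3/3 ok
(5,3)B 2/2 ok
(5,4)B 3/3 ok
(6,2)B 1/1 ok
(6,4)B 1/1 ok
All meet the threshold, so the configuration is stable.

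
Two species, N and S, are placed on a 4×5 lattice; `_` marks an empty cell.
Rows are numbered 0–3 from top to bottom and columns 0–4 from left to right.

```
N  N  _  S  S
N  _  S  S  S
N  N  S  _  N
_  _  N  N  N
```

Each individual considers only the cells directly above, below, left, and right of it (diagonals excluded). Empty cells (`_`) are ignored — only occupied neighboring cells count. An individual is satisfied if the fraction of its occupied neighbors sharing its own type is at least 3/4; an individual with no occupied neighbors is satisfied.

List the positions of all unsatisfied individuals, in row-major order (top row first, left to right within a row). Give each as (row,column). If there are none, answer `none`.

(0,0)N 2/2 satisfied
(0,1)N 1/1 satisfied
(0,3)S 2/2 satisfied
(0,4)S 2/2 satisfied
(1,0)N 2/2 satisfied
(1,2)S 2/2 satisfied
(1,3)S 3/3 satisfied
(1,4)S 2/3 not
(2,0)N 2/2 satisfied
(2,1)N 1/2 not
(2,2)S 1/3 not
(2,4)N 1/2 not
(3,2)N 1/2 not
(3,3)N 2/2 satisfied
(3,4)N 2/2 satisfied

(1,4), (2,1), (2,2), (2,4), (3,2)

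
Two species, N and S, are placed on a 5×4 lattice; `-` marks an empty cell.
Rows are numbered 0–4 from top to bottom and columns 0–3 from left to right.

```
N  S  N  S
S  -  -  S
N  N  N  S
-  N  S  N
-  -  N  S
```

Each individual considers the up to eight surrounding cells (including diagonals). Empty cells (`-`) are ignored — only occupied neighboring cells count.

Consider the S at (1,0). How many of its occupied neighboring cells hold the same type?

1

Occupied neighbors of (1,0): (0,0)=N, (0,1)=S, (2,0)=N, (2,1)=N.
Same type (S): 1 of 4.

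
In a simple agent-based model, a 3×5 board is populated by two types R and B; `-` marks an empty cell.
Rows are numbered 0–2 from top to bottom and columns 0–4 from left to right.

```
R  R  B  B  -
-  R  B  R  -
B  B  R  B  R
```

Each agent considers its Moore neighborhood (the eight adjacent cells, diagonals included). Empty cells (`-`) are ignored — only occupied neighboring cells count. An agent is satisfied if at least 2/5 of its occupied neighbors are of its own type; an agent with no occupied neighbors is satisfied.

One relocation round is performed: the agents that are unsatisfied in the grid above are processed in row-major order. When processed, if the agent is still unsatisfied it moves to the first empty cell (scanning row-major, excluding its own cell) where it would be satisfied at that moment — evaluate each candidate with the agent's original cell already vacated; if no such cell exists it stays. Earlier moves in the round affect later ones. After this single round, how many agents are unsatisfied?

Initially unsatisfied (in order): (1,3), (2,3).
  (1,3) → (1,0).
  (2,3) → (0,4).
Resulting grid:
R R B B B
R R B - -
B B R - R
Unsatisfied now: (2,0), (2,2).

2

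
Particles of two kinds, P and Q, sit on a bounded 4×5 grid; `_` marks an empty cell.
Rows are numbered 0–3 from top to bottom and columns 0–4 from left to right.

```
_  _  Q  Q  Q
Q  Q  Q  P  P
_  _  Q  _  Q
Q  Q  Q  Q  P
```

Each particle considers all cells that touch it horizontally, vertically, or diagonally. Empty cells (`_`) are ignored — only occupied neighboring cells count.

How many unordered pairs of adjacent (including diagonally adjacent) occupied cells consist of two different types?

11

Scan each occupied cell's neighbors to the right and below (and the two forward diagonals) so each pair is counted once.
From row 0: 5 unlike of 10 pairs (running 5/10).
From row 1: 4 unlike of 9 pairs (running 9/19).
From row 2: 1 unlike of 5 pairs (running 10/24).
From row 3: 1 unlike of 4 pairs (running 11/28).
Total adjacent occupied pairs: 28; unlike-type pairs: 11.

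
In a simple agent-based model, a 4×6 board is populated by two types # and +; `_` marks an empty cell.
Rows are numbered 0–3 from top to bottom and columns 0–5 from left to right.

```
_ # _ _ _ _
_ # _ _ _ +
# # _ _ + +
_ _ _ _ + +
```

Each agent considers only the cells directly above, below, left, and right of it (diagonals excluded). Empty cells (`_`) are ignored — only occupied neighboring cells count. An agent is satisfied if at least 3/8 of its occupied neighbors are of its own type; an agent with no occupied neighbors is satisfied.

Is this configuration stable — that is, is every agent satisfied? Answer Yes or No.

Yes

Row 0: (0,1)# 1/1 ok
Row 1: (1,1)# 2/2 ok · (1,5)+ 1/1 ok
Row 2: (2,0)# 1/1 ok · (2,1)# 2/2 ok · (2,4)+ 2/2 ok · (2,5)+ 3/3 ok
Row 3: (3,4)+ 2/2 ok · (3,5)+ 2/2 ok
All meet the threshold, so the configuration is stable.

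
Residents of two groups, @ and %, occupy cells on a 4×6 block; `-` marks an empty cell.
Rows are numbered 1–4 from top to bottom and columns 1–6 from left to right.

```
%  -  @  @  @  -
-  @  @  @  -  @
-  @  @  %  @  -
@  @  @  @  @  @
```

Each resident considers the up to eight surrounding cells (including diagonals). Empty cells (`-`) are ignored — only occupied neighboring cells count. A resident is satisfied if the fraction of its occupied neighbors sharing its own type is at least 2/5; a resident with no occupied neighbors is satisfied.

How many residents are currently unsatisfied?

2

(1,1)% 0/1 ✗
(1,3)@ 4/4 ✓
(1,4)@ 4/4 ✓
(1,5)@ 3/3 ✓
(2,2)@ 4/5 ✓
(2,3)@ 6/7 ✓
(2,4)@ 6/7 ✓
(2,6)@ 2/2 ✓
(3,2)@ 6/6 ✓
(3,3)@ 7/8 ✓
(3,4)% 0/7 ✗
(3,5)@ 5/6 ✓
(4,1)@ 2/2 ✓
(4,2)@ 4/4 ✓
(4,3)@ 4/5 ✓
(4,4)@ 4/5 ✓
(4,5)@ 3/4 ✓
(4,6)@ 2/2 ✓
Unsatisfied: (1,1), (3,4) — 2 in total.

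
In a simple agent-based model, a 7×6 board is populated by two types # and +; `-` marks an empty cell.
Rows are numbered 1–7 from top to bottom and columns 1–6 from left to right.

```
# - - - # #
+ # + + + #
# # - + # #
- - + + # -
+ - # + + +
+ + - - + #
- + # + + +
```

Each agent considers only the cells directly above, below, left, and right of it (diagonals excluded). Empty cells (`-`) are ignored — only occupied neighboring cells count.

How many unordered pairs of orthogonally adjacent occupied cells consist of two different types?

17

Scan each occupied cell's neighbors to the right and below so each pair is counted once.
Row 1: #(1,1)–+(2,1)≠ #(1,5)–#(1,6)= #(1,5)–+(2,5)≠ #(1,6)–#(2,6)=  → 2/4 unlike.
Row 2: +(2,1)–#(2,2)≠ +(2,1)–#(3,1)≠ #(2,2)–+(2,3)≠ #(2,2)–#(3,2)= +(2,3)–+(2,4)= +(2,4)–+(2,5)= +(2,4)–+(3,4)= +(2,5)–#(2,6)≠ +(2,5)–#(3,5)≠ #(2,6)–#(3,6)=  → 5/10 unlike.
Row 3: #(3,1)–#(3,2)= +(3,4)–#(3,5)≠ +(3,4)–+(4,4)= #(3,5)–#(3,6)= #(3,5)–#(4,5)=  → 1/5 unlike.
Row 4: +(4,3)–+(4,4)= +(4,3)–#(5,3)≠ +(4,4)–#(4,5)≠ +(4,4)–+(5,4)= #(4,5)–+(5,5)≠  → 3/5 unlike.
Row 5: +(5,1)–+(6,1)= #(5,3)–+(5,4)≠ +(5,4)–+(5,5)= +(5,5)–+(5,6)= +(5,5)–+(6,5)= +(5,6)–#(6,6)≠  → 2/6 unlike.
Row 6: +(6,1)–+(6,2)= +(6,2)–+(7,2)= +(6,5)–#(6,6)≠ +(6,5)–+(7,5)= #(6,6)–+(7,6)≠  → 2/5 unlike.
Row 7: +(7,2)–#(7,3)≠ #(7,3)–+(7,4)≠ +(7,4)–+(7,5)= +(7,5)–+(7,6)=  → 2/4 unlike.
Total adjacent occupied pairs: 39; unlike-type pairs: 17.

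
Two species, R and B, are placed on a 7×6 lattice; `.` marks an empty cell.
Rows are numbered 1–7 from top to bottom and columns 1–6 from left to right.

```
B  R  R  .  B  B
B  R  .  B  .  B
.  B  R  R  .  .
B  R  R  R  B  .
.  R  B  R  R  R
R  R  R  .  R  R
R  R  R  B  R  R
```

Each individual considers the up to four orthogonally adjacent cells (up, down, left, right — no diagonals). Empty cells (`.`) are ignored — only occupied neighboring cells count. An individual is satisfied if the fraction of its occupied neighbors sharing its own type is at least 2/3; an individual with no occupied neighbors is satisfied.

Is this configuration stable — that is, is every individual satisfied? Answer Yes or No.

Row 1: (1,1)B 1/2 ✗ · (1,2)R 2/3 ✓ · (1,3)R 1/1 ✓ · (1,5)B 1/1 ✓ · (1,6)B 2/2 ✓
Row 2: (2,1)B 1/2 ✗ · (2,2)R 1/3 ✗ · (2,4)B 0/1 ✗ · (2,6)B 1/1 ✓
Row 3: (3,2)B 0/3 ✗ · (3,3)R 2/3 ✓ · (3,4)R 2/3 ✓
Row 4: (4,1)B 0/1 ✗ · (4,2)R 2/4 ✗ · (4,3)R 3/4 ✓ · (4,4)R 3/4 ✓ · (4,5)B 0/2 ✗
Row 5: (5,2)R 2/3 ✓ · (5,3)B 0/4 ✗ · (5,4)R 2/3 ✓ · (5,5)R 3/4 ✓ · (5,6)R 2/2 ✓
Row 6: (6,1)R 2/2 ✓ · (6,2)R 4/4 ✓ · (6,3)R 2/3 ✓ · (6,5)R 3/3 ✓ · (6,6)R 3/3 ✓
Row 7: (7,1)R 2/2 ✓ · (7,2)R 3/3 ✓ · (7,3)R 2/3 ✓ · (7,4)B 0/2 ✗ · (7,5)R 2/3 ✓ · (7,6)R 2/2 ✓
For instance (1,1) has only 1/2 same-type neighbors, below 2/3.

No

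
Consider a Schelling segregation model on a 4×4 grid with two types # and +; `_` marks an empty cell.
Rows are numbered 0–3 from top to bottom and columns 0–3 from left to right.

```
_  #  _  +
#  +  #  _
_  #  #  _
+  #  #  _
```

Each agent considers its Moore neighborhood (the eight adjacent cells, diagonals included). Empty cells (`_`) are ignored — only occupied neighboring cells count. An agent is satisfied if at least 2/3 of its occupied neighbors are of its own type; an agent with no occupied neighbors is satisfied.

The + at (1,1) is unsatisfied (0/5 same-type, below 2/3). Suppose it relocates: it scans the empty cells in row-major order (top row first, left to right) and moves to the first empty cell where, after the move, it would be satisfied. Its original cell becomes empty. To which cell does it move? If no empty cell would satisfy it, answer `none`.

none

Vacating (1,1). Empty cells in order:
  (0,0): 0/2 same-type → still unsatisfied.
  (0,2): 1/3 same-type → still unsatisfied.
  (1,3): 1/3 same-type → still unsatisfied.
  (2,0): 1/4 same-type → still unsatisfied.
  (2,3): 0/3 same-type → still unsatisfied.
  (3,3): 0/2 same-type → still unsatisfied.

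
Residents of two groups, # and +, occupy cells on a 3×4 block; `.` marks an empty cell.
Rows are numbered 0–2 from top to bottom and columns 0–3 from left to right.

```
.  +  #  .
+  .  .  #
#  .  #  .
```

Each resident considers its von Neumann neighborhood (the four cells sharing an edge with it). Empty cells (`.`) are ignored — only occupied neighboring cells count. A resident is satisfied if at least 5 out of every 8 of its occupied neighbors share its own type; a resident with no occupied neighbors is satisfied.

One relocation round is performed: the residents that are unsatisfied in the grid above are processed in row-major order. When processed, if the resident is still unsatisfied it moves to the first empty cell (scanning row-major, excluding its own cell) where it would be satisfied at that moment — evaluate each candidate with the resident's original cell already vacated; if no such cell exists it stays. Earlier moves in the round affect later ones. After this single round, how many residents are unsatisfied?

0

Initially unsatisfied (in order): (0,1), (0,2), (1,0), (2,0).
  (0,1) → (0,0).
  (0,2): now satisfied by earlier moves; stays.
  (1,0) → (1,1).
  (2,0): now satisfied by earlier moves; stays.
Resulting grid:
+ . # .
. + . #
# . # .
All satisfied now.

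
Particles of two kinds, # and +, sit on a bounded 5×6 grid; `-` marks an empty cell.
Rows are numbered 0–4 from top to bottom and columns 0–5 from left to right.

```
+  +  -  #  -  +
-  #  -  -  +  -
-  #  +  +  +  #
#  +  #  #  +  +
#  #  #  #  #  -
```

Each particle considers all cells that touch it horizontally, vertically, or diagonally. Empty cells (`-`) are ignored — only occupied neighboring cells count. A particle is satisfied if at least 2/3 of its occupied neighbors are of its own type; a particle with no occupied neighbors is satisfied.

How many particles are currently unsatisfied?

Row 0: (0,0)+ 1/2 unhappy · (0,1)+ 1/2 unhappy · (0,3)# 0/1 unhappy · (0,5)+ 1/1 ok
Row 1: (1,1)# 1/4 unhappy · (1,4)+ 3/5 unhappy
Row 2: (2,1)# 3/5 unhappy · (2,2)+ 2/6 unhappy · (2,3)+ 4/6 ok · (2,4)+ 4/6 ok · (2,5)# 0/4 unhappy
Row 3: (3,0)# 3/4 ok · (3,1)+ 1/7 unhappy · (3,2)# 5/8 unhappy · (3,3)# 4/8 unhappy · (3,4)+ 3/7 unhappy · (3,5)+ 2/4 unhappy
Row 4: (4,0)# 2/3 ok · (4,1)# 4/5 ok · (4,2)# 4/5 ok · (4,3)# 4/5 ok · (4,4)# 2/4 unhappy
Unsatisfied: (0,0), (0,1), (0,3), (1,1), (1,4), (2,1), (2,2), (2,5), (3,1), (3,2), (3,3), (3,4), (3,5), (4,4) — 14 in total.

14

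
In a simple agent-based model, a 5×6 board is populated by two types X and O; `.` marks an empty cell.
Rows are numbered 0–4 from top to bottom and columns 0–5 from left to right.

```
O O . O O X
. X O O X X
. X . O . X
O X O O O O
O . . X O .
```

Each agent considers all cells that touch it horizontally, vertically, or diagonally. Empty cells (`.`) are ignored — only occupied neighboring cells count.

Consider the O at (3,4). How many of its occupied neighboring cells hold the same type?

Occupied neighbors of (3,4): (2,3)=O, (2,5)=X, (3,3)=O, (3,5)=O, (4,3)=X, (4,4)=O.
Same type (O): 4 of 6.

4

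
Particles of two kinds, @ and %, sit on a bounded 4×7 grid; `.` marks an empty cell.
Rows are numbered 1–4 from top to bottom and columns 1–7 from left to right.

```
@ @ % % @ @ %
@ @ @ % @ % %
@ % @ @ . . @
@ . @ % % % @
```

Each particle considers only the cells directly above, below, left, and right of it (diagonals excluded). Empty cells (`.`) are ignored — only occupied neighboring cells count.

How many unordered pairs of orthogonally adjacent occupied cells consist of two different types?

Scan each occupied cell's neighbors to the right and below so each pair is counted once.
From row 1: 5 unlike of 13 pairs (running 5/13).
From row 2: 6 unlike of 11 pairs (running 11/24).
From row 3: 3 unlike of 7 pairs (running 14/31).
From row 4: 2 unlike of 4 pairs (running 16/35).
Total adjacent occupied pairs: 35; unlike-type pairs: 16.

16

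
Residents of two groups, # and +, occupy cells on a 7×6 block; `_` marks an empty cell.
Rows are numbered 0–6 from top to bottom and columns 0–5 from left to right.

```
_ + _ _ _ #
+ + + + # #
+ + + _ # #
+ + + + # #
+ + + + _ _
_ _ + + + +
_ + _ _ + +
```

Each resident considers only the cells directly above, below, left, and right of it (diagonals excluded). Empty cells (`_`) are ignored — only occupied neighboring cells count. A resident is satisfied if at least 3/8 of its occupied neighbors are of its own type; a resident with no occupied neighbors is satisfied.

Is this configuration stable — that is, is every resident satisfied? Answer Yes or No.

Row 0: (0,1)+ 1/1 satisfied · (0,5)# 1/1 satisfied
Row 1: (1,0)+ 2/2 satisfied · (1,1)+ 4/4 satisfied · (1,2)+ 3/3 satisfied · (1,3)+ 1/2 satisfied · (1,4)# 2/3 satisfied · (1,5)# 3/3 satisfied
Row 2: (2,0)+ 3/3 satisfied · (2,1)+ 4/4 satisfied · (2,2)+ 3/3 satisfied · (2,4)# 3/3 satisfied · (2,5)# 3/3 satisfied
Row 3: (3,0)+ 3/3 satisfied · (3,1)+ 4/4 satisfied · (3,2)+ 4/4 satisfied · (3,3)+ 2/3 satisfied · (3,4)# 2/3 satisfied · (3,5)# 2/2 satisfied
Row 4: (4,0)+ 2/2 satisfied · (4,1)+ 3/3 satisfied · (4,2)+ 4/4 satisfied · (4,3)+ 3/3 satisfied
Row 5: (5,2)+ 2/2 satisfied · (5,3)+ 3/3 satisfied · (5,4)+ 3/3 satisfied · (5,5)+ 2/2 satisfied
Row 6: (6,1)+ 0/0 satisfied · (6,4)+ 2/2 satisfied · (6,5)+ 2/2 satisfied
All meet the threshold, so the configuration is stable.

Yes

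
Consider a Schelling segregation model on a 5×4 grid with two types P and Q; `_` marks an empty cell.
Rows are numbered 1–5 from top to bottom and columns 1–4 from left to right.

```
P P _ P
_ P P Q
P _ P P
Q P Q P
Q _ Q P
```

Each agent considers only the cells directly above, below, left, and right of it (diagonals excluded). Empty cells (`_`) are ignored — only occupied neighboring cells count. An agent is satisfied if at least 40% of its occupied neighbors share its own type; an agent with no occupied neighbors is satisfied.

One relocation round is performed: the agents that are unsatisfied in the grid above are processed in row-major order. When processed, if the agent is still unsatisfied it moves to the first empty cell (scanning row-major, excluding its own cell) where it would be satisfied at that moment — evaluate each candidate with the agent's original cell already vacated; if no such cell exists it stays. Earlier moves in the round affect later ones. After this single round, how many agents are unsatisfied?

0

Initially unsatisfied (in order): (1,4), (2,4), (3,1), (4,1), (4,2), (4,3).
  (1,4) → (1,3).
  (2,4) → (5,2).
  (3,1) → (1,4).
  (4,1): now satisfied by earlier moves; stays.
  (4,2) → (2,1).
  (4,3) → (3,1).
Resulting grid:
P P P P
P P P _
Q _ P P
Q _ _ P
Q Q Q P
All satisfied now.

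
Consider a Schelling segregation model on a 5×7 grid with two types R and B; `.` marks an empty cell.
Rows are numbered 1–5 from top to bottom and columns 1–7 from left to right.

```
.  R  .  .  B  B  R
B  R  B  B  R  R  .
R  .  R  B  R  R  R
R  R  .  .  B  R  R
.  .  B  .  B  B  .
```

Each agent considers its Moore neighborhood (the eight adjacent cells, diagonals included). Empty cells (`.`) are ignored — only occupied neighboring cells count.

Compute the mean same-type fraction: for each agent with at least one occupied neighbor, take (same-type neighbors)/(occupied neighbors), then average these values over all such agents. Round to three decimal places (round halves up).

0.543

(1,2)R 1/3
(1,5)B 2/4
(1,6)B 1/4
(1,7)R 1/2
(2,1)B 0/3
(2,2)R 3/5
(2,3)B 2/5
(2,4)B 3/6
(2,5)R 3/7
(2,6)R 5/7
(3,1)R 3/4
(3,3)R 2/5
(3,4)B 3/6
(3,5)R 4/7
(3,6)R 6/7
(3,7)R 4/4
(4,1)R 2/2
(4,2)R 3/4
(4,5)B 3/6
(4,6)R 4/7
(4,7)R 3/4
(5,3)B 0/1
(5,5)B 2/3
(5,6)B 2/4
Sum over 24 agents: 1/3 + 2/4 + 1/4 + 1/2 + 0/3 + 3/5 + 2/5 + 3/6 + 3/7 + 5/7 + 3/4 + 2/5 + 3/6 + 4/7 + 6/7 + 4/4 + 2/2 + 3/4 + 3/6 + 4/7 + 3/4 + 0/1 + 2/3 + 2/4 = 913/70; mean = 913/70 ÷ 24 = 913/1680 = 0.543452… → 0.543.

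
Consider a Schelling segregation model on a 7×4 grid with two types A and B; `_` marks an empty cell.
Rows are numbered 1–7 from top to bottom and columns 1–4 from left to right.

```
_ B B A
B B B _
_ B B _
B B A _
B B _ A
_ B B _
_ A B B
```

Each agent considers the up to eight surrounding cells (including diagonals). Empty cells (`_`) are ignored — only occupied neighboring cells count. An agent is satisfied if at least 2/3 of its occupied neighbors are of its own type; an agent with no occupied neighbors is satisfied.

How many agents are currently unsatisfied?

4

(1,2)B 4/4 ok
(1,3)B 3/4 ok
(1,4)A 0/2 unhappy
(2,1)B 3/3 ok
(2,2)B 6/6 ok
(2,3)B 5/6 ok
(3,2)B 6/7 ok
(3,3)B 4/5 ok
(4,1)B 4/4 ok
(4,2)B 5/6 ok
(4,3)A 1/5 unhappy
(5,1)B 4/4 ok
(5,2)B 5/6 ok
(5,4)A 1/2 unhappy
(6,2)B 4/5 ok
(6,3)B 4/6 ok
(7,2)A 0/3 unhappy
(7,3)B 3/4 ok
(7,4)B 2/2 ok
Unsatisfied: (1,4), (4,3), (5,4), (7,2) — 4 in total.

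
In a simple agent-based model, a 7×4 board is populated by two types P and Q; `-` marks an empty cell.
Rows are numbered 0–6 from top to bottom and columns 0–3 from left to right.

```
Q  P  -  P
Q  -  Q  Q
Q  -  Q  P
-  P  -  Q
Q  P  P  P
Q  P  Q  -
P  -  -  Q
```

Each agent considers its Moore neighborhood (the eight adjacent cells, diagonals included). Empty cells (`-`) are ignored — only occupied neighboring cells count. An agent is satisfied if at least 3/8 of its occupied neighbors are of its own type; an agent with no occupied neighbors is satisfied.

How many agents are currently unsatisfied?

8

Row 0: (0,0)Q 1/2 ok · (0,1)P 0/3 unhappy · (0,3)P 0/2 unhappy
Row 1: (1,0)Q 2/3 ok · (1,2)Q 2/5 ok · (1,3)Q 2/4 ok
Row 2: (2,0)Q 1/2 ok · (2,2)Q 3/5 ok · (2,3)P 0/4 unhappy
Row 3: (3,1)P 2/5 ok · (3,3)Q 1/4 unhappy
Row 4: (4,0)Q 1/4 unhappy · (4,1)P 3/6 ok · (4,2)P 4/6 ok · (4,3)P 1/3 unhappy
Row 5: (5,0)Q 1/4 unhappy · (5,1)P 3/6 ok · (5,2)Q 1/5 unhappy
Row 6: (6,0)P 1/2 ok · (6,3)Q 1/1 ok
Unsatisfied: (0,1), (0,3), (2,3), (3,3), (4,0), (4,3), (5,0), (5,2) — 8 in total.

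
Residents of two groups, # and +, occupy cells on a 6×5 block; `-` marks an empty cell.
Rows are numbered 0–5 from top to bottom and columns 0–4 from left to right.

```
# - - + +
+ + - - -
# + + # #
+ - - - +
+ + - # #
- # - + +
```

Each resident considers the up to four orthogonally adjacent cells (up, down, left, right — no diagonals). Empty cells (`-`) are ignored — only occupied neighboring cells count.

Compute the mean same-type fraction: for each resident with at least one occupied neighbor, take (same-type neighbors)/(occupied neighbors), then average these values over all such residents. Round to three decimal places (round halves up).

Row 0: (0,0)# 0/1 · (0,3)+ 1/1 · (0,4)+ 1/1
Row 1: (1,0)+ 1/3 · (1,1)+ 2/2
Row 2: (2,0)# 0/3 · (2,1)+ 2/3 · (2,2)+ 1/2 · (2,3)# 1/2 · (2,4)# 1/2
Row 3: (3,0)+ 1/2 · (3,4)+ 0/2
Row 4: (4,0)+ 2/2 · (4,1)+ 1/2 · (4,3)# 1/2 · (4,4)# 1/3
Row 5: (5,1)# 0/1 · (5,3)+ 1/2 · (5,4)+ 1/2
Sum over 19 residents: 0/1 + 1/1 + 1/1 + 1/3 + 2/2 + 0/3 + 2/3 + 1/2 + 1/2 + 1/2 + 1/2 + 0/2 + 2/2 + 1/2 + 1/2 + 1/3 + 0/1 + 1/2 + 1/2 = 28/3; mean = 28/3 ÷ 19 = 28/57 = 0.491228… → 0.491.

0.491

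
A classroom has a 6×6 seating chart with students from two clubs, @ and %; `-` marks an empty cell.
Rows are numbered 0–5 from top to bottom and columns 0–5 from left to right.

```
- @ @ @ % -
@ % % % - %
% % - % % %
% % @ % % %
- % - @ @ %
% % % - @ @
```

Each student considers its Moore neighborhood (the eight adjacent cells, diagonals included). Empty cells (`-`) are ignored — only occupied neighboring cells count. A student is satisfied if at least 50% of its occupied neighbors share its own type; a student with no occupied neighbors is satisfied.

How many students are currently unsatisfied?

6

Row 0: (0,1)@ 2/4 satisfied · (0,2)@ 2/5 not · (0,3)@ 1/4 not · (0,4)% 2/3 satisfied
Row 1: (1,0)@ 1/4 not · (1,1)% 3/6 satisfied · (1,2)% 4/7 satisfied · (1,3)% 4/6 satisfied · (1,5)% 3/3 satisfied
Row 2: (2,0)% 4/5 satisfied · (2,1)% 5/7 satisfied · (2,3)% 5/6 satisfied · (2,4)% 7/7 satisfied · (2,5)% 4/4 satisfied
Row 3: (3,0)% 4/4 satisfied · (3,1)% 4/5 satisfied · (3,2)@ 1/6 not · (3,3)% 3/6 satisfied · (3,4)% 6/8 satisfied · (3,5)% 4/5 satisfied
Row 4: (4,1)% 5/6 satisfied · (4,3)@ 3/6 satisfied · (4,4)@ 3/7 not · (4,5)% 2/5 not
Row 5: (5,0)% 2/2 satisfied · (5,1)% 3/3 satisfied · (5,2)% 2/3 satisfied · (5,4)@ 3/4 satisfied · (5,5)@ 2/3 satisfied
Unsatisfied: (0,2), (0,3), (1,0), (3,2), (4,4), (4,5) — 6 in total.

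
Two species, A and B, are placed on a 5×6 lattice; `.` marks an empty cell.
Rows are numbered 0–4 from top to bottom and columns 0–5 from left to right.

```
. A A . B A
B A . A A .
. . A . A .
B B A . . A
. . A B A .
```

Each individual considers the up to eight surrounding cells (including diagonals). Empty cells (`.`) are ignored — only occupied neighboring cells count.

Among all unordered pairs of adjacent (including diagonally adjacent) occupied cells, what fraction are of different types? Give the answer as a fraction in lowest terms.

11/26

Scan each occupied cell's neighbors to the right and below (and the two forward diagonals) so each pair is counted once.
Row 0: A(0,1)–A(0,2)= A(0,1)–A(1,1)= A(0,1)–B(1,0)≠ A(0,2)–A(1,3)= A(0,2)–A(1,1)= B(0,4)–A(0,5)≠ B(0,4)–A(1,4)≠ B(0,4)–A(1,3)≠ A(0,5)–A(1,4)=  → 4/9 unlike.
Row 1: B(1,0)–A(1,1)≠ A(1,1)–A(2,2)= A(1,3)–A(1,4)= A(1,3)–A(2,4)= A(1,3)–A(2,2)= A(1,4)–A(2,4)=  → 1/6 unlike.
Row 2: A(2,2)–A(3,2)= A(2,2)–B(3,1)≠ A(2,4)–A(3,5)=  → 1/3 unlike.
Row 3: B(3,0)–B(3,1)= B(3,1)–A(3,2)≠ B(3,1)–A(4,2)≠ A(3,2)–A(4,2)= A(3,2)–B(4,3)≠ A(3,5)–A(4,4)=  → 3/6 unlike.
Row 4: A(4,2)–B(4,3)≠ B(4,3)–A(4,4)≠  → 2/2 unlike.
Total adjacent occupied pairs: 26; unlike-type pairs: 11.
11/26 is already in lowest terms.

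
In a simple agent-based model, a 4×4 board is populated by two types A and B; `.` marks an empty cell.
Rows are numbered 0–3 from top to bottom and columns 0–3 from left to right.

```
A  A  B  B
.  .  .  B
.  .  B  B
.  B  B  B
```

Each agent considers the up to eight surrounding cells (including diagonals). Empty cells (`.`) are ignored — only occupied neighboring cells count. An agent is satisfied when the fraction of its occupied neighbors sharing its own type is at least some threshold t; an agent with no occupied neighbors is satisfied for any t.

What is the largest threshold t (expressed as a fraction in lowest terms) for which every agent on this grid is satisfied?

1/2

(0,0)A 1/1
(0,1)A 1/2
(0,2)B 2/3
(0,3)B 2/2
(1,3)B 4/4
(2,2)B 5/5
(2,3)B 4/4
(3,1)B 2/2
(3,2)B 4/4
(3,3)B 3/3
The smallest same-type fraction is 1/2 at (0,1), which reduces to 1/2. Any threshold above that leaves this agent unsatisfied.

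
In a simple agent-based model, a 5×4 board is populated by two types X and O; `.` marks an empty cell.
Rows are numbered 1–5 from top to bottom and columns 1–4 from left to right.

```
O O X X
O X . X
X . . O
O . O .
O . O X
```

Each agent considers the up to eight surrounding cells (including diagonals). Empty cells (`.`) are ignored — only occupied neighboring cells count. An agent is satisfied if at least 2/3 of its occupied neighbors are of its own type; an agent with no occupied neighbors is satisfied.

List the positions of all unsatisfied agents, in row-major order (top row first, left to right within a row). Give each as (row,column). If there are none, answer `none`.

(1,2), (2,1), (2,2), (3,1), (3,4), (4,1), (5,3), (5,4)

(1,1)O 2/3 satisfied
(1,2)O 2/4 not
(1,3)X 3/4 satisfied
(1,4)X 2/2 satisfied
(2,1)O 2/4 not
(2,2)X 2/5 not
(2,4)X 2/3 satisfied
(3,1)X 1/3 not
(3,4)O 1/2 not
(4,1)O 1/2 not
(4,3)O 2/3 satisfied
(5,1)O 1/1 satisfied
(5,3)O 1/2 not
(5,4)X 0/2 not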